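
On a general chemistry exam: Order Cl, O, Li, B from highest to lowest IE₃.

The third ionization energy removes an electron from the +2 ion. For each element: Cl²⁺ still has 5 valence electrons; O²⁺ still has 4 valence electrons; Li²⁺ is already 1 electron into the core; B²⁺ still has 1 valence electron.
Pulling an electron out of a noble-gas core costs far more than removing a remaining valence electron, so Li sits at the high end of IE_3.
Valence configurations: Cl²⁺ [Ne]3s²3p³, O²⁺ [He]2s²2p², B²⁺ [He]2s¹.
Tabulated IE_3 (kJ/mol): Cl 3822, O 5300, Li 11815, B 3660.
Overall IE_3 order: B < Cl < O < Li.

Li, O, Cl, B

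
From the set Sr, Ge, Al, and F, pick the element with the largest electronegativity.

F

Smaller atoms with higher effective nuclear charge are more electronegative.
Here both period and group differ, so the two effects have to be weighed against each other.
Al > Sr: both effects reinforce here, so Al is clearly the higher of the two.
Ge > Al: the two effects oppose for this pair; the across-period effect wins (2.01 vs 1.61).
F > Ge: both effects reinforce here, so F is clearly the higher of the two.
Approximate values (Pauling): F 3.98, Al 1.61, Ge 2.01, Sr 0.95.
The largest electronegativity among these belongs to F.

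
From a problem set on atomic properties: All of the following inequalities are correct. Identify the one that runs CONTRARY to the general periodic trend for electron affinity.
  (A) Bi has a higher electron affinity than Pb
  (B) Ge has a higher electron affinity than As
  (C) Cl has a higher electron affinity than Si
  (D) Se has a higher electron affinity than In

The general trend: electron affinity increases across a period and decreases down a group.
(A) Bi (period 6, group 15) vs Pb (period 6, group 14): the stated order agrees with the simple trend.
(B) Ge (period 4, group 14) vs As (period 4, group 15): the stated order contradicts the simple trend.
(C) Cl (period 3, group 17) vs Si (period 3, group 14): the stated order agrees with the simple trend.
(D) Se (period 4, group 16) vs In (period 5, group 13): the stated order agrees with the simple trend.
The exception is (B): adding an electron to As's half-filled 4p³ is unfavourable, so Ge (4p²) has the more exothermic EA.

(B)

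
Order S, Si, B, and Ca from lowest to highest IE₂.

The second ionization energy removes an electron from the +1 ion. For each element: S⁺ still has 5 valence electrons; Si⁺ still has 3 valence electrons; B⁺ still has 2 valence electrons; Ca⁺ still has 1 valence electron.
All are still removing valence electrons, so compare the +1 ions as you would atoms: IE_2 generally rises across a period (higher Z_eff) and falls down a group (larger shell), subject to the usual subshell exceptions.
Valence configurations: S⁺ [Ne]3s²3p³, Si⁺ [Ne]3s²3p¹, B⁺ [He]2s², Ca⁺ [Ar]4s¹.
Approximate IE_2 values (kJ/mol): S 2252, Si 1577, B 2427, Ca 1145.
Overall IE_2 order: Ca < Si < S < B.

Ca < Si < S < B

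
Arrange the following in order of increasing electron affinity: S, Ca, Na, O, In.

O is in period 2, group 16; Na is in period 3, group 1; S is in period 3, group 16; Ca is in period 4, group 2; In is in period 5, group 13.
Atoms with high Z_eff and room in the valence shell (especially the halogens) have the most exothermic electron affinities.
Neither a single period nor a single group — weigh both effects.
In > Ca: period and group pull opposite ways; the across-period shift dominates (29 vs 2 kJ/mol).
Na > In: period and group pull opposite ways; the down-group shift dominates (53 vs 29 kJ/mol).
O > Na: relative to Na, both the across-period and down-group shifts push O's electron affinity up.
S > O: this pair runs against the simple trend — see the exception note.
Note the exception: S has a higher electron affinity than O, contrary to the simple trend — the compact 2p subshell of O repels the added electron more than S's larger 3p does.
For reference (kJ/mol): O 141, Na 53, S 200, Ca 2, In 29.
So from lowest to highest: Ca < In < Na < O < S.

Ca, In, Na, O, S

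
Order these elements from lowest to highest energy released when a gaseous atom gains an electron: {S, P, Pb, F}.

Pb < P < S < F

Electron affinity generally becomes more exothermic across a period toward the halogens and less exothermic down a group.
Neither a single period nor a single group — weigh both effects.
P > Pb: relative to Pb, both the across-period and down-group shifts push P's electron affinity up.
S > P: S lies to the right of P in period 3, so the across-period effect alone puts S higher.
F > S: both effects reinforce here, so F is clearly the higher of the two.
Approximate values (kJ/mol): F 328, P 72, S 200, Pb 35.
So from lowest to highest: Pb < P < S < F.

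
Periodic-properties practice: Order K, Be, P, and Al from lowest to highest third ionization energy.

Al < P < K < Be

Consider each +2 ion: K²⁺ is already 1 electron into the core; Be²⁺ is the bare [He] core; P²⁺ still has 3 valence electrons; Al²⁺ still has 1 valence electron.
Pulling an electron out of a noble-gas core costs far more than removing a remaining valence electron, so K and Be sit at the high end of IE_3.
Valence configurations: P²⁺ [Ne]3s²3p¹, Al²⁺ [Ne]3s¹.
Tabulated IE_3 (kJ/mol): K 4420, Be 14849, P 2914, Al 2745.
Overall IE_3 order: Al < P < K < Be.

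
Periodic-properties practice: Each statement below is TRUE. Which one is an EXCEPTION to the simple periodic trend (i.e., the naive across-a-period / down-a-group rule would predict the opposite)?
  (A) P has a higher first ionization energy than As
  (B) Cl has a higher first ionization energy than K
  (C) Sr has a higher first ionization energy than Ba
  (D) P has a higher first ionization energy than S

(D)

The general trend: first ionization energy increases across a period and decreases down a group.
(A) P (period 3, group 15) vs As (period 4, group 15): the stated order agrees with the simple trend.
(B) Cl (period 3, group 17) vs K (period 4, group 1): the stated order agrees with the simple trend.
(C) Sr (period 5, group 2) vs Ba (period 6, group 2): the stated order agrees with the simple trend.
(D) P (period 3, group 15) vs S (period 3, group 16): the stated order contradicts the simple trend.
The exception is (D): S (3p⁴) ionizes more easily than half-filled P (3p³) because the paired 3p electron in S is pushed out by e⁻–e⁻ repulsion.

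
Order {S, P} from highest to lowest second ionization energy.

S > P

IE_2 is the cost of taking one more electron from the +1 cation: S⁺ still has 5 valence electrons; P⁺ still has 4 valence electrons.
All are still removing valence electrons, so compare the +1 ions as you would atoms: IE_2 generally rises across a period (higher Z_eff) and falls down a group (larger shell), subject to the usual subshell exceptions.
Valence configurations: S⁺ [Ne]3s²3p³, P⁺ [Ne]3s²3p².
The numbers (kJ/mol): S 2252, P 1907.
So the second ionization energies run P < S.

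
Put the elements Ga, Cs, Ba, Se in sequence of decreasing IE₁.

Se > Ga > Ba > Cs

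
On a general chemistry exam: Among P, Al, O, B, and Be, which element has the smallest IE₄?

IE_4 is the cost of taking one more electron from the +3 cation: P³⁺ still has 2 valence electrons; Al³⁺ is the bare [Ne] core; O³⁺ still has 3 valence electrons; B³⁺ is the bare [He] core; Be³⁺ is already 1 electron into the core.
Pulling an electron out of a noble-gas core costs far more than removing a remaining valence electron, so Al, Be and B sit at the high end of IE_4.
Valence configurations: P³⁺ [Ne]3s², O³⁺ [He]2s²2p¹.
The numbers (kJ/mol): P 4964, Al 11577, O 7469, B 25026, Be 21007.
Hence IE_4: P < O < Al < Be < B.

P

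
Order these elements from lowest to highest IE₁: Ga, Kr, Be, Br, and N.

Ga < Be < Br < Kr < N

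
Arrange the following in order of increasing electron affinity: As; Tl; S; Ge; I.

S is in period 3, group 16; Ge is in period 4, group 14; As is in period 4, group 15; I is in period 5, group 17; Tl is in period 6, group 13.
Electron affinity generally becomes more exothermic across a period toward the halogens and less exothermic down a group.
Neither a single period nor a single group — weigh both effects.
As > Tl: relative to Tl, both the across-period and down-group shifts push As's electron affinity up.
Ge > As: this pair runs against the simple trend — see the exception note.
S > Ge: both effects reinforce here, so S is clearly the higher of the two.
I > S: period and group pull opposite ways; the across-period shift dominates (295 vs 200 kJ/mol).
Note the exception: Ge has a higher electron affinity than As, contrary to the simple trend — adding an electron to As's half-filled 4p³ is unfavourable, so Ge (4p²) has the more exothermic EA.
Tabulated electron affinity (kJ/mol): S 200, Ge 119, As 78, I 295, Tl 19.
So from lowest to highest: Tl < As < Ge < S < I.

Tl < As < Ge < S < I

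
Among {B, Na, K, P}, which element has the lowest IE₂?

The second ionization energy removes an electron from the +1 ion. For each element: B⁺ still has 2 valence electrons; Na⁺ is the bare [Ne] core; K⁺ is the bare [Ar] core; P⁺ still has 4 valence electrons.
Breaking into a closed-shell core is much more expensive than removing a leftover valence electron — K and Na have the largest IE_2 here.
Valence configurations: B⁺ [He]2s², P⁺ [Ne]3s²3p².
Approximate IE_2 values (kJ/mol): B 2427, Na 4562, K 3052, P 1907.
Hence IE_2: P < B < K < Na.

P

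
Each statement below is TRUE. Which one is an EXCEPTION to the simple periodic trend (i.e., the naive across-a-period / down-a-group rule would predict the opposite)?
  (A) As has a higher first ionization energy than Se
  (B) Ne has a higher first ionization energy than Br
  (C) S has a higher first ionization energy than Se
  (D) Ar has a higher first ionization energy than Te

(A)

The general trend: first ionization energy increases across a period and decreases down a group.
(A) As (period 4, group 15) vs Se (period 4, group 16): the stated order contradicts the simple trend.
(B) Ne (period 2, group 18) vs Br (period 4, group 17): the stated order agrees with the simple trend.
(C) S (period 3, group 16) vs Se (period 4, group 16): the stated order agrees with the simple trend.
(D) Ar (period 3, group 18) vs Te (period 5, group 16): the stated order agrees with the simple trend.
The exception is (A): Se (4p⁴) ionizes more easily than half-filled As (4p³).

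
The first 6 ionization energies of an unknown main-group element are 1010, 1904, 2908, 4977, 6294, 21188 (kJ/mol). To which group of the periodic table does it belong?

Group 15

Look for the largest jump between consecutive ionization energies: IE6/IE5 ≈ 3.4, far larger than any earlier ratio.
That jump marks the point where a core electron is being removed. So the atom has 5 valence electrons.
A main-group element with 5 valence electrons is in group 15.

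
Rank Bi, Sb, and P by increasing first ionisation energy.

Bi < Sb < P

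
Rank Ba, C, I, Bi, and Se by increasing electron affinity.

C is in period 2, group 14; Se is in period 4, group 16; I is in period 5, group 17; Ba is in period 6, group 2; Bi is in period 6, group 15.
Atoms with high Z_eff and room in the valence shell (especially the halogens) have the most exothermic electron affinities.
Neither a single period nor a single group — weigh both effects.
Bi > Ba: both are in period 6; the period trend gives Bi the larger value.
C > Bi: period and group pull opposite ways; the down-group shift dominates (122 vs 91 kJ/mol).
Se > C: period and group pull opposite ways; the across-period shift dominates (195 vs 122 kJ/mol).
I > Se: the two effects oppose for this pair; the across-period effect wins (295 vs 195 kJ/mol).
For reference (kJ/mol): C 122, Se 195, I 295, Ba 14, Bi 91.
So from lowest to highest: Ba < Bi < C < Se < I.

Ba, Bi, C, Se, I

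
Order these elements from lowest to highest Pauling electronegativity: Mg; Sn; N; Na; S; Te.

N is in period 2, group 15; Na is in period 3, group 1; Mg is in period 3, group 2; S is in period 3, group 16; Sn is in period 5, group 14; Te is in period 5, group 16.
Atoms toward the upper right of the periodic table pull bonding electrons most strongly.
Here both period and group differ, so the two effects have to be weighed against each other.
Mg > Na: both are in period 3; the period trend gives Mg the larger value.
Sn > Mg: period and group pull opposite ways; the across-period shift dominates (1.96 vs 1.31).
Te > Sn: both are in period 5; the period trend gives Te the larger value.
S > Te: they share group 16; the group trend gives S the larger value.
N > S: the two effects oppose for this pair; the down-group effect wins (3.04 vs 2.58).
For reference (Pauling): N 3.04, Na 0.93, Mg 1.31, S 2.58, Sn 1.96, Te 2.10.
So from lowest to highest: Na < Mg < Sn < Te < S < N.

Na < Mg < Sn < Te < S < N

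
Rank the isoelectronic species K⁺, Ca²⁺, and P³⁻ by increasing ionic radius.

Ca²⁺ < K⁺ < P³⁻

All of these have 18 electrons, so size is governed by nuclear charge alone: the more protons, the stronger the pull on the same electron cloud, and the smaller the ion.
Nuclear charges: Ca²⁺ (Z=20), K⁺ (Z=19), P³⁻ (Z=15).
Smallest to largest: Ca²⁺ < K⁺ < P³⁻.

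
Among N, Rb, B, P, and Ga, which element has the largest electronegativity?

N

B is in period 2, group 13; N is in period 2, group 15; P is in period 3, group 15; Ga is in period 4, group 13; Rb is in period 5, group 1.
Electronegativity increases across a period and decreases down a group, tracking effective nuclear charge and atomic size.
Neither a single period nor a single group — weigh both effects.
Ga > Rb: both effects reinforce here, so Ga is clearly the higher of the two.
B > Ga: they share group 13; the group trend gives B the larger value.
P > B: period and group pull opposite ways; the across-period shift dominates (2.19 vs 2.04).
N > P: they share group 15; the group trend gives N the larger value.
Tabulated electronegativity (Pauling): B 2.04, N 3.04, P 2.19, Ga 1.81, Rb 0.82.
The largest electronegativity among these belongs to N.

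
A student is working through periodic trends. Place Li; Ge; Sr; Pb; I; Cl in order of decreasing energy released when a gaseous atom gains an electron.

Li is in period 2, group 1; Cl is in period 3, group 17; Ge is in period 4, group 14; Sr is in period 5, group 2; I is in period 5, group 17; Pb is in period 6, group 14.
Atoms with high Z_eff and room in the valence shell (especially the halogens) have the most exothermic electron affinities.
Here both period and group differ, so the two effects have to be weighed against each other.
Pb > Sr: period and group pull opposite ways; the across-period shift dominates (35 vs 5 kJ/mol).
Li > Pb: the two effects oppose for this pair; the down-group effect wins (60 vs 35 kJ/mol).
Ge > Li: period and group pull opposite ways; the across-period shift dominates (119 vs 60 kJ/mol).
I > Ge: period and group pull opposite ways; the across-period shift dominates (295 vs 119 kJ/mol).
Cl > I: Cl sits above I in group 17, so the down-group effect alone puts Cl higher.
For reference (kJ/mol): Li 60, Cl 349, Ge 119, Sr 5, I 295, Pb 35.
So from highest to lowest: Cl > I > Ge > Li > Pb > Sr.

Cl > I > Ge > Li > Pb > Sr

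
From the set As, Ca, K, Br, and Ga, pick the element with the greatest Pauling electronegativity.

Br

EN rises left→right (higher Z_eff, smaller atoms) and falls top→bottom (larger, more shielded atoms).
All lie in period 4, so electronegativity increases left to right.
The greatest Pauling electronegativity among these belongs to Br.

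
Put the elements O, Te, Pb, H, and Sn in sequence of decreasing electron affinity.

Te > O > Sn > H > Pb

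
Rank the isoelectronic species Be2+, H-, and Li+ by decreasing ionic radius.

H- > Li+ > Be2+

All of these have 2 electrons, so size is governed by nuclear charge alone: the more protons, the stronger the pull on the same electron cloud, and the smaller the ion.
Nuclear charges: Be2+ (Z=4), Li+ (Z=3), H- (Z=1).
Largest to smallest: H- > Li+ > Be2+.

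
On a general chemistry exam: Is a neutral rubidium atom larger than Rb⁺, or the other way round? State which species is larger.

Forming Rb⁺ removes 1 electron from Rb. Fewer electrons for the same nuclear charge means less shielding and a higher Z_eff on the remaining electrons, and for main-group metals the entire outer shell is lost.
A cation is smaller than its parent atom: Rb⁺ < Rb.

Rb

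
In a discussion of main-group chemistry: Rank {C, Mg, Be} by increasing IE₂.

The second ionization energy removes an electron from the +1 ion. For each element: C⁺ still has 3 valence electrons; Mg⁺ still has 1 valence electron; Be⁺ still has 1 valence electron.
All are still removing valence electrons, so compare the +1 ions as you would atoms: IE_2 generally rises across a period (higher Z_eff) and falls down a group (larger shell), subject to the usual subshell exceptions.
Valence configurations: C⁺ [He]2s²2p¹, Mg⁺ [Ne]3s¹, Be⁺ [He]2s¹.
Approximate IE_2 values (kJ/mol): C 2353, Mg 1451, Be 1757.
So the second ionization energies run Mg < Be < C.

Mg < Be < C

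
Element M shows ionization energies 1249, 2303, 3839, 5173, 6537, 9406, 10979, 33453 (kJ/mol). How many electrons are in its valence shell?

7

Look for the largest jump between consecutive ionization energies: IE8/IE7 ≈ 3.0, far larger than any earlier ratio.
That jump marks the point where a core electron is being removed. So the atom has 7 valence electrons.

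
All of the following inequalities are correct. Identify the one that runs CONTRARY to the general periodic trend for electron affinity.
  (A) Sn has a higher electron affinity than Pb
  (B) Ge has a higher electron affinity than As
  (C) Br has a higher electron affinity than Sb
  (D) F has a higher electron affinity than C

The general trend: electron affinity increases across a period and decreases down a group.
(A) Sn (period 5, group 14) vs Pb (period 6, group 14): the stated order agrees with the simple trend.
(B) Ge (period 4, group 14) vs As (period 4, group 15): the stated order contradicts the simple trend.
(C) Br (period 4, group 17) vs Sb (period 5, group 15): the stated order agrees with the simple trend.
(D) F (period 2, group 17) vs C (period 2, group 14): the stated order agrees with the simple trend.
The exception is (B): adding an electron to As's half-filled 4p³ is unfavourable, so Ge (4p²) has the more exothermic EA.

(B)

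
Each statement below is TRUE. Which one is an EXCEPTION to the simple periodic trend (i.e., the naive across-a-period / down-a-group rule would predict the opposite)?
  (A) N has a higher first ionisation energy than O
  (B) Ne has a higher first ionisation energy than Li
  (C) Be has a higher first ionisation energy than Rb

The general trend: first ionisation energy increases across a period and decreases down a group.
(A) N (period 2, group 15) vs O (period 2, group 16): the stated order contradicts the simple trend.
(B) Ne (period 2, group 18) vs Li (period 2, group 1): the stated order agrees with the simple trend.
(C) Be (period 2, group 2) vs Rb (period 5, group 1): the stated order agrees with the simple trend.
The exception is (A): pairing an electron in O's 2p⁴ costs repulsion energy, so O ionizes more easily than half-filled N (2p³).

(A)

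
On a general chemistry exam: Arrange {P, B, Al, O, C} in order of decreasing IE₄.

Consider each +3 ion: P³⁺ still has 2 valence electrons; B³⁺ is the bare [He] core; Al³⁺ is the bare [Ne] core; O³⁺ still has 3 valence electrons; C³⁺ still has 1 valence electron.
Pulling an electron out of a noble-gas core costs far more than removing a remaining valence electron, so Al and B sit at the high end of IE_4.
Valence configurations: P³⁺ [Ne]3s², O³⁺ [He]2s²2p¹, C³⁺ [He]2s¹.
Approximate IE_4 values (kJ/mol): P 4964, B 25026, Al 11577, O 7469, C 6223.
Hence IE_4: P < C < O < Al < B.

B > Al > O > C > P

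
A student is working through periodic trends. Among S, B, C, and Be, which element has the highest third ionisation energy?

Be

Consider each +2 ion: S²⁺ still has 4 valence electrons; B²⁺ still has 1 valence electron; C²⁺ still has 2 valence electrons; Be²⁺ is the bare [He] core.
Core electrons are held far more tightly than valence electrons, so Be tops the IE_3 order.
Valence configurations: S²⁺ [Ne]3s²3p², B²⁺ [He]2s¹, C²⁺ [He]2s².
Approximate IE_3 values (kJ/mol): S 3357, B 3660, C 4620, Be 14849.
Overall IE_3 order: S < B < C < Be.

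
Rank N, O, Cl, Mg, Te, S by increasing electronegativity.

Mg, Te, S, N, Cl, O

Atoms toward the upper right of the periodic table pull bonding electrons most strongly.
Here both period and group differ, so the two effects have to be weighed against each other.
Te > Mg: period and group pull opposite ways; the across-period shift dominates (2.10 vs 1.31).
S > Te: S sits above Te in group 16, so the down-group effect alone puts S higher.
N > S: the two effects oppose for this pair; the down-group effect wins (3.04 vs 2.58).
Cl > N: the two effects oppose for this pair; the across-period effect wins (3.16 vs 3.04).
O > Cl: the two effects oppose for this pair; the down-group effect wins (3.44 vs 3.16).
For reference (Pauling): N 3.04, O 3.44, Mg 1.31, S 2.58, Cl 3.16, Te 2.10.
So from lowest to highest: Mg < Te < S < N < Cl < O.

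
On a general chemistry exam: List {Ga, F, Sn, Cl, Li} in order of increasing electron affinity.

Ga < Li < Sn < F < Cl

Li is in period 2, group 1; F is in period 2, group 17; Cl is in period 3, group 17; Ga is in period 4, group 13; Sn is in period 5, group 14.
Adding an electron releases more energy for atoms nearer the top right (short of the noble gases).
These span different periods and groups, so the two trends combine.
Li > Ga: the two effects oppose for this pair; the down-group effect wins (60 vs 29 kJ/mol).
Sn > Li: the two effects oppose for this pair; the across-period effect wins (107 vs 60 kJ/mol).
F > Sn: relative to Sn, both the across-period and down-group shifts push F's electron affinity up.
Cl > F: this pair runs against the simple trend — see the exception note.
Note the exception: Cl has a higher electron affinity than F, contrary to the simple trend — F's small 2p subshell makes the incoming electron feel strong e⁻–e⁻ repulsion, so Cl actually releases more energy on gaining an electron.
For reference (kJ/mol): Li 60, F 328, Cl 349, Ga 29, Sn 107.
So from lowest to highest: Ga < Li < Sn < F < Cl.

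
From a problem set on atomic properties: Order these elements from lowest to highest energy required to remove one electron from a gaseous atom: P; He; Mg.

He is in period 1, group 18; Mg is in period 3, group 2; P is in period 3, group 15.
Across a period the outer electron is held more tightly (higher IE₁); down a group it sits in a higher shell, more shielded, and comes off more easily.
Neither a single period nor a single group — weigh both effects.
P > Mg: both are in period 3; the period trend gives P the larger value.
He > P: both effects reinforce here, so He is clearly the higher of the two.
Tabulated first ionization energy (kJ/mol): He 2372, Mg 738, P 1012.
So from lowest to highest: Mg < P < He.

Mg < P < He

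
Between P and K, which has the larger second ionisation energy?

Consider each +1 ion: P⁺ still has 4 valence electrons; K⁺ is the bare [Ar] core.
Pulling an electron out of a noble-gas core costs far more than removing a remaining valence electron, so K sits at the high end of IE_2.
The numbers (kJ/mol): P 1907, K 3052.
So the second ionization energies run P < K.

K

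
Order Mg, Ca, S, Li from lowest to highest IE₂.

Consider each +1 ion: Mg⁺ still has 1 valence electron; Ca⁺ still has 1 valence electron; S⁺ still has 5 valence electrons; Li⁺ is the bare [He] core.
Breaking into a closed-shell core is much more expensive than removing a leftover valence electron — Li has the largest IE_2 here.
Valence configurations: Mg⁺ [Ne]3s¹, Ca⁺ [Ar]4s¹, S⁺ [Ne]3s²3p³.
Tabulated IE_2 (kJ/mol): Mg 1451, Ca 1145, S 2252, Li 7298.
Hence IE_2: Ca < Mg < S < Li.

Ca < Mg < S < Li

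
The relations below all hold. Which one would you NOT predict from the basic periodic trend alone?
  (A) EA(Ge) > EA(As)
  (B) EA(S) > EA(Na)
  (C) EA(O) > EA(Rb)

(A)

The general trend: electron affinity increases across a period and decreases down a group.
(A) Ge (period 4, group 14) vs As (period 4, group 15): the stated order contradicts the simple trend.
(B) S (period 3, group 16) vs Na (period 3, group 1): the stated order agrees with the simple trend.
(C) O (period 2, group 16) vs Rb (period 5, group 1): the stated order agrees with the simple trend.
The exception is (A): adding an electron to As's half-filled 4p³ is unfavourable, so Ge (4p²) has the more exothermic EA.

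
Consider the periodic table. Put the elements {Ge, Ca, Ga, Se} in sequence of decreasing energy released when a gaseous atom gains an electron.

Electron affinity generally becomes more exothermic across a period toward the halogens and less exothermic down a group.
All lie in period 4, so electron affinity increases left to right.
So from highest to lowest: Se > Ge > Ga > Ca.

Se, Ge, Ga, Ca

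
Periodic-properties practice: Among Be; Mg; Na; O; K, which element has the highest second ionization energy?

After 1 electron has been removed, what remains? Be⁺ still has 1 valence electron; Mg⁺ still has 1 valence electron; Na⁺ is the bare [Ne] core; O⁺ still has 5 valence electrons; K⁺ is the bare [Ar] core.
Usually core removal costs more than valence removal, but here the competition is close: a tightly held n=2 valence electron can cost more to remove than an n=3 core electron, so the actual values have to decide it.
Valence configurations: Be⁺ [He]2s¹, Mg⁺ [Ne]3s¹, O⁺ [He]2s²2p³.
Tabulated IE_2 (kJ/mol): Be 1757, Mg 1451, Na 4562, O 3388, K 3052.
Overall IE_2 order: Mg < Be < K < O < Na.

Na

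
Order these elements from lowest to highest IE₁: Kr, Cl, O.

Cl, O, Kr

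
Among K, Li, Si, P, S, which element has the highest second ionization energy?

Li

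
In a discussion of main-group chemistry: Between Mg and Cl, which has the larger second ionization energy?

IE_2 is the cost of taking one more electron from the +1 cation: Mg⁺ still has 1 valence electron; Cl⁺ still has 6 valence electrons.
All are still removing valence electrons, so compare the +1 ions as you would atoms: IE_2 generally rises across a period (higher Z_eff) and falls down a group (larger shell), subject to the usual subshell exceptions.
Valence configurations: Mg⁺ [Ne]3s¹, Cl⁺ [Ne]3s²3p⁴.
Tabulated IE_2 (kJ/mol): Mg 1451, Cl 2298.
So the second ionization energies run Mg < Cl.

Cl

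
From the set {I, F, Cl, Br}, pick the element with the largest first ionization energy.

F is in period 2, group 17; Cl is in period 3, group 17; Br is in period 4, group 17; I is in period 5, group 17.
IE₁ increases left→right with effective nuclear charge and decreases top→bottom as the valence shell moves farther out.
All are in group 17, so first ionization energy increases up the group.
The largest first ionization energy among these belongs to F.

F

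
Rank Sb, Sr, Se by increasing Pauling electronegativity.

Se is in period 4, group 16; Sr is in period 5, group 2; Sb is in period 5, group 15.
EN rises left→right (higher Z_eff, smaller atoms) and falls top→bottom (larger, more shielded atoms).
Neither a single period nor a single group — weigh both effects.
Sb > Sr: Sb lies to the right of Sr in period 5, so the across-period effect alone puts Sb higher.
Se > Sb: relative to Sb, both the across-period and down-group shifts push Se's electronegativity up.
Approximate values (Pauling): Se 2.55, Sr 0.95, Sb 2.05.
So from lowest to highest: Sr < Sb < Se.

Sr < Sb < Se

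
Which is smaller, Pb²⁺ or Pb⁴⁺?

Pb⁴⁺

Both ions have Z = 82 protons, but Pb⁴⁺ has lost more electrons, so its remaining electrons feel a larger effective nuclear charge per electron and are pulled in more tightly.
Higher positive charge → smaller ion, so Pb²⁺ > Pb⁴⁺.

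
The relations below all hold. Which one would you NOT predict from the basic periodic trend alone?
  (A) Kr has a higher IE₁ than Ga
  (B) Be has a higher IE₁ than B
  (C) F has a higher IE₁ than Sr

The general trend: IE₁ increases across a period and decreases down a group.
(A) Kr (period 4, group 18) vs Ga (period 4, group 13): the stated order agrees with the simple trend.
(B) Be (period 2, group 2) vs B (period 2, group 13): the stated order contradicts the simple trend.
(C) F (period 2, group 17) vs Sr (period 5, group 2): the stated order agrees with the simple trend.
The exception is (B): removing B's lone 2p electron is easier than breaking Be's filled 2s².

(B)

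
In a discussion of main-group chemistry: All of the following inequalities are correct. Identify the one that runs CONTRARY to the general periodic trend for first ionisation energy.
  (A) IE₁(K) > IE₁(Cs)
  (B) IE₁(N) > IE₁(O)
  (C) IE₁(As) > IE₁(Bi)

(B)

The general trend: first ionisation energy increases across a period and decreases down a group.
(A) K (period 4, group 1) vs Cs (period 6, group 1): the stated order agrees with the simple trend.
(B) N (period 2, group 15) vs O (period 2, group 16): the stated order contradicts the simple trend.
(C) As (period 4, group 15) vs Bi (period 6, group 15): the stated order agrees with the simple trend.
The exception is (B): pairing an electron in O's 2p⁴ costs repulsion energy, so O ionizes more easily than half-filled N (2p³).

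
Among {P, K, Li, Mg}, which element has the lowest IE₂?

Consider each +1 ion: P⁺ still has 4 valence electrons; K⁺ is the bare [Ar] core; Li⁺ is the bare [He] core; Mg⁺ still has 1 valence electron.
Pulling an electron out of a noble-gas core costs far more than removing a remaining valence electron, so K and Li sit at the high end of IE_2.
Valence configurations: P⁺ [Ne]3s²3p², Mg⁺ [Ne]3s¹.
Approximate IE_2 values (kJ/mol): P 1907, K 3052, Li 7298, Mg 1451.
Hence IE_2: Mg < P < K < Li.

Mg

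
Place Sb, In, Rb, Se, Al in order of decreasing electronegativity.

Se > Sb > In > Al > Rb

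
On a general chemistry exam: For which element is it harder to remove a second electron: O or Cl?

O

The second ionization energy removes an electron from the +1 ion. For each element: O⁺ still has 5 valence electrons; Cl⁺ still has 6 valence electrons.
All are still removing valence electrons, so compare the +1 ions as you would atoms: IE_2 generally rises across a period (higher Z_eff) and falls down a group (larger shell), subject to the usual subshell exceptions.
Valence configurations: O⁺ [He]2s²2p³, Cl⁺ [Ne]3s²3p⁴.
Approximate IE_2 values (kJ/mol): O 3388, Cl 2298.
Hence IE_2: Cl < O.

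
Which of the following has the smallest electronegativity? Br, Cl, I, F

F is in period 2, group 17; Cl is in period 3, group 17; Br is in period 4, group 17; I is in period 5, group 17.
Atoms toward the upper right of the periodic table pull bonding electrons most strongly.
All are in group 17, so electronegativity increases up the group.
The smallest electronegativity among these belongs to I.

I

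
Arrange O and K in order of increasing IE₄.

K, O

Consider each +3 ion: O³⁺ still has 3 valence electrons; K³⁺ is already 2 electrons into the core.
Usually core removal costs more than valence removal, but here the competition is close: a tightly held n=2 valence electron can cost more to remove than an n=3 core electron, so the actual values have to decide it.
The numbers (kJ/mol): O 7469, K 5877.
Hence IE_4: K < O.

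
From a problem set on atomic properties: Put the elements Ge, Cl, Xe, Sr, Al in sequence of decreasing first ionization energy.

Al is in period 3, group 13; Cl is in period 3, group 17; Ge is in period 4, group 14; Sr is in period 5, group 2; Xe is in period 5, group 18.
IE₁ increases left→right with effective nuclear charge and decreases top→bottom as the valence shell moves farther out.
These span different periods and groups, so the two trends combine.
Al > Sr: relative to Sr, both the across-period and down-group shifts push Al's first ionization energy up.
Ge > Al: period and group pull opposite ways; the across-period shift dominates (762 vs 578 kJ/mol).
Xe > Ge: period and group pull opposite ways; the across-period shift dominates (1170 vs 762 kJ/mol).
Cl > Xe: the two effects oppose for this pair; the down-group effect wins (1251 vs 1170 kJ/mol).
Approximate values (kJ/mol): Al 578, Cl 1251, Ge 762, Sr 550, Xe 1170.
So from highest to lowest: Cl > Xe > Ge > Al > Sr.

Cl, Xe, Ge, Al, Sr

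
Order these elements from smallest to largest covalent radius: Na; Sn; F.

Radius decreases left→right (rising Z_eff, same n) and increases top→bottom (higher n).
These span different periods and groups, so the two trends combine.
Sn > F: both effects reinforce here, so Sn is clearly the larger of the two.
Na > Sn: period and group pull opposite ways; the across-period shift dominates (155 vs 140 pm).
For reference (pm): F 64, Na 155, Sn 140.
So from smallest to largest: F < Sn < Na.

F < Sn < Na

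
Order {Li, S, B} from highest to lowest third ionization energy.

Li > B > S

IE_3 is the cost of taking one more electron from the +2 cation: Li²⁺ is already 1 electron into the core; S²⁺ still has 4 valence electrons; B²⁺ still has 1 valence electron.
Pulling an electron out of a noble-gas core costs far more than removing a remaining valence electron, so Li sits at the high end of IE_3.
Valence configurations: S²⁺ [Ne]3s²3p², B²⁺ [He]2s¹.
Approximate IE_3 values (kJ/mol): Li 11815, S 3357, B 3660.
Overall IE_3 order: S < B < Li.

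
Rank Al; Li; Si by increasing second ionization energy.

Si < Al < Li

IE_2 is the cost of taking one more electron from the +1 cation: Al⁺ still has 2 valence electrons; Li⁺ is the bare [He] core; Si⁺ still has 3 valence electrons.
Pulling an electron out of a noble-gas core costs far more than removing a remaining valence electron, so Li sits at the high end of IE_2.
Valence configurations: Al⁺ [Ne]3s², Si⁺ [Ne]3s²3p¹.
Si⁺ loses a lone 3p electron whereas Al⁺ must break into a filled 3s² pair, so IE_2(Al) > IE_2(Si) even though Si has the higher nuclear charge.
Approximate IE_2 values (kJ/mol): Al 1817, Li 7298, Si 1577.
Putting it together, IE_2: Si < Al < Li.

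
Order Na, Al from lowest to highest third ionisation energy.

IE_3 is the cost of taking one more electron from the +2 cation: Na²⁺ is already 1 electron into the core; Al²⁺ still has 1 valence electron.
Pulling an electron out of a noble-gas core costs far more than removing a remaining valence electron, so Na sits at the high end of IE_3.
Tabulated IE_3 (kJ/mol): Na 6910, Al 2745.
So the third ionization energies run Al < Na.

Al < Na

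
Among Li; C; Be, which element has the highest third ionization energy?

Be

After 2 electrons have been removed, what remains? Li²⁺ is already 1 electron into the core; C²⁺ still has 2 valence electrons; Be²⁺ is the bare [He] core.
Breaking into a closed-shell core is much more expensive than removing a leftover valence electron — Li and Be have the largest IE_3 here.
The numbers (kJ/mol): Li 11815, C 4620, Be 14849.
Hence IE_3: C < Li < Be.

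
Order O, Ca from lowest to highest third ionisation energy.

Ca < O

The third ionization energy removes an electron from the +2 ion. For each element: O²⁺ still has 4 valence electrons; Ca²⁺ is the bare [Ar] core.
Usually core removal costs more than valence removal, but here the competition is close: a tightly held n=2 valence electron can cost more to remove than an n=3 core electron, so the actual values have to decide it.
Approximate IE_3 values (kJ/mol): O 5300, Ca 4912.
Hence IE_3: Ca < O.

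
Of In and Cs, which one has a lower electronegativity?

Cs

In is in period 5, group 13; Cs is in period 6, group 1.
Atoms toward the upper right of the periodic table pull bonding electrons most strongly.
Here both period and group differ, so the two effects have to be weighed against each other.
In > Cs: both effects reinforce here, so In is clearly the higher of the two.
Tabulated electronegativity (Pauling): In 1.78, Cs 0.79.
So Cs has the lower electronegativity (Cs < In).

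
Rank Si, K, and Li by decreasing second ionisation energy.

Li, K, Si

IE_2 is the cost of taking one more electron from the +1 cation: Si⁺ still has 3 valence electrons; K⁺ is the bare [Ar] core; Li⁺ is the bare [He] core.
Core electrons are held far more tightly than valence electrons, so K and Li top the IE_2 order.
The numbers (kJ/mol): Si 1577, K 3052, Li 7298.
Overall IE_2 order: Si < K < Li.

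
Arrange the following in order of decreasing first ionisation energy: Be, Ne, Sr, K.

Ne > Be > Sr > K

Across a period the outer electron is held more tightly (higher IE₁); down a group it sits in a higher shell, more shielded, and comes off more easily.
Neither a single period nor a single group — weigh both effects.
Sr > K: the two effects oppose for this pair; the across-period effect wins (550 vs 419 kJ/mol).
Be > Sr: Be sits above Sr in group 2, so the down-group effect alone puts Be higher.
Ne > Be: both are in period 2; the period trend gives Ne the larger value.
Approximate values (kJ/mol): Be 900, Ne 2081, K 419, Sr 550.
So from highest to lowest: Ne > Be > Sr > K.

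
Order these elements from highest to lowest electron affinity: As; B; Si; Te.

B is in period 2, group 13; Si is in period 3, group 14; As is in period 4, group 15; Te is in period 5, group 16.
Adding an electron releases more energy for atoms nearer the top right (short of the noble gases).
These sit on a diagonal, where the across-period and down-group effects partly cancel.
As > B: the two effects oppose for this pair; the across-period effect wins (78 vs 27 kJ/mol).
Si > As: period and group pull opposite ways; the down-group shift dominates (134 vs 78 kJ/mol).
Te > Si: period and group pull opposite ways; the across-period shift dominates (190 vs 134 kJ/mol).
Approximate values (kJ/mol): B 27, Si 134, As 78, Te 190.
So from highest to lowest: Te > Si > As > B.

Te > Si > As > B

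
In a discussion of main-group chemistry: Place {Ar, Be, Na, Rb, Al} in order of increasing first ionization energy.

Rb < Na < Al < Be < Ar

Be is in period 2, group 2; Na is in period 3, group 1; Al is in period 3, group 13; Ar is in period 3, group 18; Rb is in period 5, group 1.
First ionization energy rises across a period (greater Z_eff holds electrons more tightly) and falls down a group (valence electrons are farther from the nucleus).
Here both period and group differ, so the two effects have to be weighed against each other.
Na > Rb: they share group 1; the group trend gives Na the larger value.
Al > Na: Al lies to the right of Na in period 3, so the across-period effect alone puts Al higher.
Be > Al: period and group pull opposite ways; the down-group shift dominates (900 vs 578 kJ/mol).
Ar > Be: period and group pull opposite ways; the across-period shift dominates (1521 vs 900 kJ/mol).
Approximate values (kJ/mol): Be 900, Na 496, Al 578, Ar 1521, Rb 403.
So from lowest to highest: Rb < Na < Al < Be < Ar.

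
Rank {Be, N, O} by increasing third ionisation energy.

The third ionization energy removes an electron from the +2 ion. For each element: Be²⁺ is the bare [He] core; N²⁺ still has 3 valence electrons; O²⁺ still has 4 valence electrons.
Pulling an electron out of a noble-gas core costs far more than removing a remaining valence electron, so Be sits at the high end of IE_3.
Valence configurations: N²⁺ [He]2s²2p¹, O²⁺ [He]2s²2p².
Approximate IE_3 values (kJ/mol): Be 14849, N 4578, O 5300.
Putting it together, IE_3: N < O < Be.

N < O < Be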